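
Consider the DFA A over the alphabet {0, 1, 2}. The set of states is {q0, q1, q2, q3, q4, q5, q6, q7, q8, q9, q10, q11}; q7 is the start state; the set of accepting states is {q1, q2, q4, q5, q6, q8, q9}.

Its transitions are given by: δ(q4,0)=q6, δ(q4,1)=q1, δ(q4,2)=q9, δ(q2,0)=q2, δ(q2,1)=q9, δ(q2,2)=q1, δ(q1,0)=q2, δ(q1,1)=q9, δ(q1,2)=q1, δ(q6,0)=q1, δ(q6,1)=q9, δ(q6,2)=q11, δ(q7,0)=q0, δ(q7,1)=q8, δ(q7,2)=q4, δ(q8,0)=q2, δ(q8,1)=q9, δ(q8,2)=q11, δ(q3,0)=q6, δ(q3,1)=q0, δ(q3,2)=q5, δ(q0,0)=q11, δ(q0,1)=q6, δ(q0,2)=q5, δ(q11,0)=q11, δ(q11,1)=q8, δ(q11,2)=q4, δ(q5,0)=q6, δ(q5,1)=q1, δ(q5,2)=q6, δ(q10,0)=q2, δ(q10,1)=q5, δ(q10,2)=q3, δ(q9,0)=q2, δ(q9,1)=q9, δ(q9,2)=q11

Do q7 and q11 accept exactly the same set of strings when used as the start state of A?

Yes

States {q3,q10} cannot be reached from the start state, so discard them.
P0 = {q1,q2,q4,q5,q6,q8,q9} | {q0,q7,q11}.
Split {q1,q2,q4,q5,q6,q8,q9} by δ(·,2) → {q1,q2,q4,q5} and {q6,q8,q9}.
Refine {q1,q2,q4,q5} on symbol 0: members go to different blocks, giving {q1,q2} and {q4,q5}.
The partition is now stable with 4 blocks: {q1,q2} | {q0,q7,q11} | {q6,q8,q9} | {q4,q5}.
q7 and q11 lie in the same block of the stable partition, so they are equivalent — no string distinguishes them.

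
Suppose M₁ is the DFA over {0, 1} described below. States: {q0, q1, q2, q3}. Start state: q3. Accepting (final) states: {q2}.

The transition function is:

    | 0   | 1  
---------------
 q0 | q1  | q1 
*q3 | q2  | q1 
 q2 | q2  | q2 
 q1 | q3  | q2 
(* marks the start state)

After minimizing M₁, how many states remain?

3

States {q0} cannot be reached from the start state, so discard them.
Start with accepting vs non-accepting: {q2} | {q1,q3}.
On input 0, block {q1,q3} splits into {q1} and {q3}.
No further refinement is possible. Final partition (3 blocks): {q2} | {q1} | {q3}.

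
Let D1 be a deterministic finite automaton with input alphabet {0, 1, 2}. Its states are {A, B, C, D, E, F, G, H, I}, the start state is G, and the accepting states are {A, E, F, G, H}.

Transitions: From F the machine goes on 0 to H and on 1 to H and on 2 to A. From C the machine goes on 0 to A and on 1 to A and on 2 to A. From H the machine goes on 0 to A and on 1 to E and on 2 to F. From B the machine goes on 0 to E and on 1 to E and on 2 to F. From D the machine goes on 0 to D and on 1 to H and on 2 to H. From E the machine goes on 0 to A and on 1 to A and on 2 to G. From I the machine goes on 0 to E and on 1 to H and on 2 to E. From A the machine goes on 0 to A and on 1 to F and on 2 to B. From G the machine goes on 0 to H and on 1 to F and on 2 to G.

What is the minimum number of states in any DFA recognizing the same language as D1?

First remove the unreachable states {C,D,I}; 6 states remain.
Start with accepting vs non-accepting: {A,E,F,G,H} | {B}.
Split {A,E,F,G,H} by δ(·,2) → {E,F,G,H} and {A}.
On input 0, block {E,F,G,H} splits into {E,H} and {F,G}.
Refine {E,H} on symbol 1: members go to different blocks, giving {E} and {H}.
Split {F,G} by δ(·,1) → {F} and {G}.
The partition is now stable with 6 blocks: {E} | {B} | {A} | {F} | {H} | {G}.

6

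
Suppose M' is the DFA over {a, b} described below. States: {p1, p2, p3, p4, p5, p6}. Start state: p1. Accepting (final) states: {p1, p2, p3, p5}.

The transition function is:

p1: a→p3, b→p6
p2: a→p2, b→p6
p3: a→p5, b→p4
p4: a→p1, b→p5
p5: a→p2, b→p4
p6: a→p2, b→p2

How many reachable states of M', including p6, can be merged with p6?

Initial partition by acceptance: {p1,p2,p3,p5} | {p4,p6}.
No further refinement is possible. Final partition (2 blocks): {p1,p2,p3,p5} | {p4,p6}.
The equivalence class containing p6 is {p4,p6}, of size 2.

2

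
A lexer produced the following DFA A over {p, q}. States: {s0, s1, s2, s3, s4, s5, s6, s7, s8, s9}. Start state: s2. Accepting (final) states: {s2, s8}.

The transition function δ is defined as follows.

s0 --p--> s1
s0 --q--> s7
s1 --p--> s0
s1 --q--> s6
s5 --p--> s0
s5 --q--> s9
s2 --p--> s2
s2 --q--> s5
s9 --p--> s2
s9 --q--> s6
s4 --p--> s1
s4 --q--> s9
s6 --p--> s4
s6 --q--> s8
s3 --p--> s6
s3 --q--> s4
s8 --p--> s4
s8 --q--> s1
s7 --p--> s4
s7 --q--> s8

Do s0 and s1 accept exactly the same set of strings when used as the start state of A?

Yes

First remove the unreachable states {s3}; 9 states remain.
Initial partition by acceptance: {s2,s8} | {s0,s1,s4,s5,s6,s7,s9}.
Refine {s2,s8} on symbol p: members go to different blocks, giving {s2} and {s8}.
Split {s0,s1,s4,s5,s6,s7,s9} by δ(·,p) → {s0,s1,s4,s5,s6,s7} and {s9}.
Refine {s0,s1,s4,s5,s6,s7} on symbol q: members go to different blocks, giving {s0,s1} and {s4,s5} and {s6,s7}.
Stable partition: {s2} | {s0,s1} | {s8} | {s9} | {s4,s5} | {s6,s7} — 6 equivalence classes.
s0 and s1 lie in the same block of the stable partition, so they are equivalent — no string distinguishes them.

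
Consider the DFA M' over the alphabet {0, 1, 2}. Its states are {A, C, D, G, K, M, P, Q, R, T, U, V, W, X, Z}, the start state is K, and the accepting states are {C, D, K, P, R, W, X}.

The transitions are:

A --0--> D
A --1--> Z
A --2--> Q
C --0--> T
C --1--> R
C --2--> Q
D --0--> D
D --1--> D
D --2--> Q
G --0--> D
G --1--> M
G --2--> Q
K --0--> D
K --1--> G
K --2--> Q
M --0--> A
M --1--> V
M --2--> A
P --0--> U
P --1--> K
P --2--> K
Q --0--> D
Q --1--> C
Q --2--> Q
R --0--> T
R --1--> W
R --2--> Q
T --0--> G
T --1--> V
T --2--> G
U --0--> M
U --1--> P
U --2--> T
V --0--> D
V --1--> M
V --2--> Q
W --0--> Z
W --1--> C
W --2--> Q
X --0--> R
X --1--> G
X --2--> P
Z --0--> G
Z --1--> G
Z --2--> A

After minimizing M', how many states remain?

Reachable states from the start: {A,C,D,G,K,M,Q,R,T,V,W,Z}. Unreachable: {P,U,X} — drop them.
P0 = {C,D,K,R,W} | {A,G,M,Q,T,V,Z}.
On input 0, block {C,D,K,R,W} splits into {C,R,W} and {D,K}.
Refine {A,G,M,Q,T,V,Z} on symbol 0: members go to different blocks, giving {A,G,Q,V} and {M,T,Z}.
Refine {A,G,Q,V} on symbol 1: members go to different blocks, giving {A,G,V} and {Q}.
On input 1, block {D,K} splits into {K} and {D}.
No further refinement is possible. Final partition (6 blocks): {C,R,W} | {A,G,V} | {K} | {M,T,Z} | {Q} | {D}.

6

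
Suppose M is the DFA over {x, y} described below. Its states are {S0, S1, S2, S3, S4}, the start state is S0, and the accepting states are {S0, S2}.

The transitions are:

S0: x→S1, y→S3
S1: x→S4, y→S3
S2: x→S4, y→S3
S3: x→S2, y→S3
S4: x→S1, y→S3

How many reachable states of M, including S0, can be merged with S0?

P0 = {S0,S2} | {S1,S3,S4}.
On input x, block {S1,S3,S4} splits into {S1,S4} and {S3}.
No further refinement is possible. Final partition (3 blocks): {S0,S2} | {S1,S4} | {S3}.
The equivalence class containing S0 is {S0,S2}, of size 2.

2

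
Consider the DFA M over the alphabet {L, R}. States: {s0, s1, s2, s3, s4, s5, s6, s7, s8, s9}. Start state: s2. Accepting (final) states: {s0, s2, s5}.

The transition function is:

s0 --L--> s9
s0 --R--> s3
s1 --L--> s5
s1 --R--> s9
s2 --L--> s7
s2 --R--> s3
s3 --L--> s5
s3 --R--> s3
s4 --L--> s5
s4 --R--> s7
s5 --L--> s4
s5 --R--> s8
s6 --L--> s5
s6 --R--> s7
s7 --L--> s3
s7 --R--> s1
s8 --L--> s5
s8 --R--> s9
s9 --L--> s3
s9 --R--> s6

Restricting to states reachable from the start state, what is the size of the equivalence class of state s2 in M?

1

States {s0} cannot be reached from the start state, so discard them.
Start with accepting vs non-accepting: {s2,s5} | {s1,s3,s4,s6,s7,s8,s9}.
On input L, block {s1,s3,s4,s6,s7,s8,s9} splits into {s1,s3,s4,s6,s8} and {s7,s9}.
Split {s2,s5} by δ(·,L) → {s2} and {s5}.
Refine {s1,s3,s4,s6,s8} on symbol R: members go to different blocks, giving {s1,s4,s6,s8} and {s3}.
The partition is now stable with 5 blocks: {s2} | {s1,s4,s6,s8} | {s7,s9} | {s5} | {s3}.
The equivalence class containing s2 is {s2}, of size 1.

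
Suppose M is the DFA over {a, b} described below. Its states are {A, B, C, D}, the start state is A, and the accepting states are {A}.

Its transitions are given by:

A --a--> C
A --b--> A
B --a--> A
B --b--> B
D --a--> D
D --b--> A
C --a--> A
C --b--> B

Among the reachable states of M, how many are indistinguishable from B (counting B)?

2

First remove the unreachable states {D}; 3 states remain.
Start with accepting vs non-accepting: {A} | {B,C}.
Stable partition: {A} | {B,C} — 2 equivalence classes.
The equivalence class containing B is {B,C}, of size 2.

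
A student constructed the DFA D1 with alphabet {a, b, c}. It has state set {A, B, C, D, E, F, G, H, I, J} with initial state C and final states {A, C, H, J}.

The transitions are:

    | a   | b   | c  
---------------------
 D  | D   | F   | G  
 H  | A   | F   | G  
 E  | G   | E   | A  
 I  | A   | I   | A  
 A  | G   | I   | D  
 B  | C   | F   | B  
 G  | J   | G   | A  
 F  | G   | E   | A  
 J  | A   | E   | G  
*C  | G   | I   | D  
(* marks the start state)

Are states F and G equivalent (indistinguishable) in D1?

No

States {B,H} cannot be reached from the start state, so discard them.
Start with accepting vs non-accepting: {A,C,J} | {D,E,F,G,I}.
On input a, block {A,C,J} splits into {A,C} and {J}.
On input a, block {D,E,F,G,I} splits into {D,E,F} and {G} and {I}.
Refine {D,E,F} on symbol a: members go to different blocks, giving {E,F} and {D}.
The partition is now stable with 6 blocks: {A,C} | {E,F} | {J} | {G} | {I} | {D}.
F and G end up in different blocks, so they are distinguishable. For instance, the string 'a' is accepted from only G.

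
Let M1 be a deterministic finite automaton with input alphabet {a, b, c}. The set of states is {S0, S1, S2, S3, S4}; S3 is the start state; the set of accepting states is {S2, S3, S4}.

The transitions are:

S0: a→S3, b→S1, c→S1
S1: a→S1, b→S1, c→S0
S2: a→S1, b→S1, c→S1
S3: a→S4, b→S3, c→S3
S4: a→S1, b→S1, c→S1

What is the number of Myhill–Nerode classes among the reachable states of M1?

4

States {S2} cannot be reached from the start state, so discard them.
P0 = {S3,S4} | {S0,S1}.
On input a, block {S3,S4} splits into {S3} and {S4}.
Split {S0,S1} by δ(·,a) → {S0} and {S1}.
No further refinement is possible. Final partition (4 blocks): {S3} | {S0} | {S4} | {S1}.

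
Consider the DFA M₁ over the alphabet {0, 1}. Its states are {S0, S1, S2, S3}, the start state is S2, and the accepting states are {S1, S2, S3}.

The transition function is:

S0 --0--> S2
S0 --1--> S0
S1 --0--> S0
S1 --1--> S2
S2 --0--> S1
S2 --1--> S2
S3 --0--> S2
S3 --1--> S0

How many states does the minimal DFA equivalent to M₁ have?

3

First remove the unreachable states {S3}; 3 states remain.
Start with accepting vs non-accepting: {S1,S2} | {S0}.
Split {S1,S2} by δ(·,0) → {S1} and {S2}.
Stable partition: {S1} | {S0} | {S2} — 3 equivalence classes.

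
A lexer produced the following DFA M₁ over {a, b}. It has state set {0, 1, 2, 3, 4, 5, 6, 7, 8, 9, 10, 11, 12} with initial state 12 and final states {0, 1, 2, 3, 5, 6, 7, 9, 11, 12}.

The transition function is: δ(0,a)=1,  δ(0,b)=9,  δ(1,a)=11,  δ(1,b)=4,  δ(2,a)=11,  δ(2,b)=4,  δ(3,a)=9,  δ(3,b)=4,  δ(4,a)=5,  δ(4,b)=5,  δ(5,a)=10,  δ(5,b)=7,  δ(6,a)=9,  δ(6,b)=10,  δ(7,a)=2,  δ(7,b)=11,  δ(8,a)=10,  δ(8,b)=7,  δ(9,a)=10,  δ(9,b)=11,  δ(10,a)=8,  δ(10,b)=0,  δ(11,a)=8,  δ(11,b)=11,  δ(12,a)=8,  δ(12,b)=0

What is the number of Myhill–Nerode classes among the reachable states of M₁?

6

First remove the unreachable states {3,6}; 11 states remain.
Initial partition by acceptance: {0,1,2,5,7,9,11,12} | {4,8,10}.
Refine {0,1,2,5,7,9,11,12} on symbol a: members go to different blocks, giving {0,1,2,7} and {5,9,11,12}.
Refine {0,1,2,7} on symbol a: members go to different blocks, giving {0,7} and {1,2}.
Split {4,8,10} by δ(·,a) → {8,10} and {4}.
Split {5,9,11,12} by δ(·,b) → {5,12} and {9,11}.
The partition is now stable with 6 blocks: {0,7} | {8,10} | {5,12} | {1,2} | {4} | {9,11}.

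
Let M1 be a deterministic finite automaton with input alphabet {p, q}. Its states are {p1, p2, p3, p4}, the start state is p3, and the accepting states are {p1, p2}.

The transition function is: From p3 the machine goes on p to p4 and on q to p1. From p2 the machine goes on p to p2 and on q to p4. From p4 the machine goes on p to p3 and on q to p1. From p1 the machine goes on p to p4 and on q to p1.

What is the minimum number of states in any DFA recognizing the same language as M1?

States {p2} cannot be reached from the start state, so discard them.
Start with accepting vs non-accepting: {p1} | {p3,p4}.
No further refinement is possible. Final partition (2 blocks): {p1} | {p3,p4}.

2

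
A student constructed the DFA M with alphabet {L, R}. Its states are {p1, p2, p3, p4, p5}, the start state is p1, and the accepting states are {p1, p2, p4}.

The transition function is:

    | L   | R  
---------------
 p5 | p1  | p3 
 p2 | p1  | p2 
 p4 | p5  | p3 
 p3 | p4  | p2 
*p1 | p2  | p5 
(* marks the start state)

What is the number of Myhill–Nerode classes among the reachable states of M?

5

All states are reachable from the start state.
Initial partition by acceptance: {p1,p2,p4} | {p3,p5}.
Refine {p1,p2,p4} on symbol L: members go to different blocks, giving {p1,p2} and {p4}.
On input R, block {p1,p2} splits into {p1} and {p2}.
On input L, block {p3,p5} splits into {p3} and {p5}.
The partition is now stable with 5 blocks: {p1} | {p3} | {p4} | {p2} | {p5}.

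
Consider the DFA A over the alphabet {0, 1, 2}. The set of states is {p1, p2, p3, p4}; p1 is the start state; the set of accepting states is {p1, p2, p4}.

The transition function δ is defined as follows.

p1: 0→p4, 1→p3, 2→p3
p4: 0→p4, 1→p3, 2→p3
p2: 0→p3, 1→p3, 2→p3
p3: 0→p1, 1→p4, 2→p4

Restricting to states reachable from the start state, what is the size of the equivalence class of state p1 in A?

2

Reachable states from the start: {p1,p3,p4}. Unreachable: {p2} — drop them.
Initial partition by acceptance: {p1,p4} | {p3}.
Stable partition: {p1,p4} | {p3} — 2 equivalence classes.
State p1 belongs to the block {p1,p4}, which has 2 states.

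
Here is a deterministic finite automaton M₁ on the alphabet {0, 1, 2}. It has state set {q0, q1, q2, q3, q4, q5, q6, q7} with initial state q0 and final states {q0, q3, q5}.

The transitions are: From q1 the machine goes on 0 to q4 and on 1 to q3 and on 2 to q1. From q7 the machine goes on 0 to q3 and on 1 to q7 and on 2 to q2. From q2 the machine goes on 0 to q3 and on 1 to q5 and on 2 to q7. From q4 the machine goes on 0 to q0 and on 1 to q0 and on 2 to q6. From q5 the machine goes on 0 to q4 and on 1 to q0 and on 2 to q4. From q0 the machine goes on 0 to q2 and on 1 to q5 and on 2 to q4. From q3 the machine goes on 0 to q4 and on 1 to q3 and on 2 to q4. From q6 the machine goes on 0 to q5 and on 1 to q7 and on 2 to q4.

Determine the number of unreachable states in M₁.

1

Starting at q0 and following transitions, the reachable set is {q0, q2, q3, q4, q5, q6, q7}. That leaves q1 unreachable — 1 in total.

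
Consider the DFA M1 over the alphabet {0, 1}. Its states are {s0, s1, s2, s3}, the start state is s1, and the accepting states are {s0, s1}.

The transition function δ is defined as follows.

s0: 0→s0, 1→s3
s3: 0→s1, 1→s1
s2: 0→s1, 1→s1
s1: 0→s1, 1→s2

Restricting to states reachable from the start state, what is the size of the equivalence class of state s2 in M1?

1

Reachable states from the start: {s1,s2}. Unreachable: {s0,s3} — drop them.
Start with accepting vs non-accepting: {s1} | {s2}.
No further refinement is possible. Final partition (2 blocks): {s1} | {s2}.
The equivalence class containing s2 is {s2}, of size 1.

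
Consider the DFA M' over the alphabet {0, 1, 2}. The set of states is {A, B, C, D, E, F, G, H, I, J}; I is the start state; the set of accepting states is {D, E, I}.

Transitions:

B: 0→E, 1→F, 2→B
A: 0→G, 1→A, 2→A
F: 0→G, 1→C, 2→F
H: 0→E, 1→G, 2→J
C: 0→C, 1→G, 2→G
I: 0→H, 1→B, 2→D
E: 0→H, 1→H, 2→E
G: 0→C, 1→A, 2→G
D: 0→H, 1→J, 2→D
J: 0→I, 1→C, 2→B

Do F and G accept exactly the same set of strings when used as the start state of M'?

Initial partition by acceptance: {D,E,I} | {A,B,C,F,G,H,J}.
Split {A,B,C,F,G,H,J} by δ(·,0) → {A,C,F,G} and {B,H,J}.
No further refinement is possible. Final partition (3 blocks): {D,E,I} | {A,C,F,G} | {B,H,J}.
F and G lie in the same block of the stable partition, so they are equivalent — no string distinguishes them.

Yes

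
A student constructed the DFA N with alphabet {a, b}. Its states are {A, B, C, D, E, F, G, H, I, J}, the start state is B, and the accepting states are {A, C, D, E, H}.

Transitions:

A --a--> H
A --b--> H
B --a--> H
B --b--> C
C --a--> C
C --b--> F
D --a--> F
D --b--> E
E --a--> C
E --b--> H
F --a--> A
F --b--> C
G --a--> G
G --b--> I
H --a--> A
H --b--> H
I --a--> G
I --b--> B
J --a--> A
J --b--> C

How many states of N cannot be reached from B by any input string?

BFS from B reaches {A, B, C, F, H}; the 5 state(s) D, E, G, I, J are never visited.

5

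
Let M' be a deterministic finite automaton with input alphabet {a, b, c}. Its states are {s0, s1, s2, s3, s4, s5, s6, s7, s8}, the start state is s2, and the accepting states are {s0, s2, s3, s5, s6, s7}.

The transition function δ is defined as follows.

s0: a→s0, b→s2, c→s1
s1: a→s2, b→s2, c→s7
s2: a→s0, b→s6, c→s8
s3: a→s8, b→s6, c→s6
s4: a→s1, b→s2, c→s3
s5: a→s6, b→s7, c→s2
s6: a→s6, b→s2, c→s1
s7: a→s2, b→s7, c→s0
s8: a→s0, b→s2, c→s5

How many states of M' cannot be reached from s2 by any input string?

2

No path from s2 leads to s3, s4; the other 7 states are all reachable.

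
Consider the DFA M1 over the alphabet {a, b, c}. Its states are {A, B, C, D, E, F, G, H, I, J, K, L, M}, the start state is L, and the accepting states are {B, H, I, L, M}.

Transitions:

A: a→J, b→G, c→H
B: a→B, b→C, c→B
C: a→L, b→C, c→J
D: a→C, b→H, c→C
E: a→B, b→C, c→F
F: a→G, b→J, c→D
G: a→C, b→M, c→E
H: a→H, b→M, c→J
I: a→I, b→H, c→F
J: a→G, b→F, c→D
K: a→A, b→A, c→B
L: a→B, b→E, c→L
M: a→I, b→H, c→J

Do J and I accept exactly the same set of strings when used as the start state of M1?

No

States {A,K} cannot be reached from the start state, so discard them.
Initial partition by acceptance: {B,H,I,L,M} | {C,D,E,F,G,J}.
Split {B,H,I,L,M} by δ(·,b) → {H,I,M} and {B,L}.
Refine {C,D,E,F,G,J} on symbol a: members go to different blocks, giving {D,F,G,J} and {C,E}.
Split {D,F,G,J} by δ(·,a) → {D,G} and {F,J}.
No further refinement is possible. Final partition (5 blocks): {H,I,M} | {D,G} | {B,L} | {C,E} | {F,J}.
J and I end up in different blocks, so they are distinguishable. For instance, the string 'ε' is accepted from only I.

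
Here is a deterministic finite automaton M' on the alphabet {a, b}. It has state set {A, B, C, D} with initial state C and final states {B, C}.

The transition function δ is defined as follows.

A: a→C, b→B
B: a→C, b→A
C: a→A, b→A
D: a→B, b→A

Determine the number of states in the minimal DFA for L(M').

States {D} cannot be reached from the start state, so discard them.
Initial partition by acceptance: {B,C} | {A}.
Refine {B,C} on symbol a: members go to different blocks, giving {B} and {C}.
The partition is now stable with 3 blocks: {B} | {A} | {C}.

3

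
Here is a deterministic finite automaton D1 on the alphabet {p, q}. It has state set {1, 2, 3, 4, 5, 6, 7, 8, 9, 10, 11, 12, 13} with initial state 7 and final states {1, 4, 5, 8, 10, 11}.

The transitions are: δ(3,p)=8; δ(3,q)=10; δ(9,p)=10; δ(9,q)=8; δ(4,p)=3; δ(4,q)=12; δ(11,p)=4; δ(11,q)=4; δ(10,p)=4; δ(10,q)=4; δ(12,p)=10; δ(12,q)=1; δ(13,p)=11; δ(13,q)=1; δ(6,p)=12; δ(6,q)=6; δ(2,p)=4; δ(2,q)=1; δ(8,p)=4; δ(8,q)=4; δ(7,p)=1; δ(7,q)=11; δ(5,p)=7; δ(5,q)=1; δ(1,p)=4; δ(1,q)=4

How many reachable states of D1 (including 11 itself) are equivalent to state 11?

4

States {2,5,6,9,13} cannot be reached from the start state, so discard them.
Initial partition by acceptance: {1,4,8,10,11} | {3,7,12}.
Refine {1,4,8,10,11} on symbol p: members go to different blocks, giving {1,8,10,11} and {4}.
No further refinement is possible. Final partition (3 blocks): {1,8,10,11} | {3,7,12} | {4}.
State 11 belongs to the block {1,8,10,11}, which has 4 states.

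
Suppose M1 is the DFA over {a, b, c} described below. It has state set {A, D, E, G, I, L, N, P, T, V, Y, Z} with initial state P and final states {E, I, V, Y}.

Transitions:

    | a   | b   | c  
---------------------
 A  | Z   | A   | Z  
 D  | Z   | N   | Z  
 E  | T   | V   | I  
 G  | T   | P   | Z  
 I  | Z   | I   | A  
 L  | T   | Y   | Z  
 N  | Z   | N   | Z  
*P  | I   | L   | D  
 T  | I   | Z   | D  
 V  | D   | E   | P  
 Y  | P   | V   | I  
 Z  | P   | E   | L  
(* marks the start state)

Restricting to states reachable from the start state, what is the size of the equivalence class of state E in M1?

States {G} cannot be reached from the start state, so discard them.
P0 = {E,I,V,Y} | {A,D,L,N,P,T,Z}.
On input c, block {E,I,V,Y} splits into {I,V} and {E,Y}.
Refine {I,V} on symbol b: members go to different blocks, giving {I} and {V}.
Refine {A,D,L,N,P,T,Z} on symbol a: members go to different blocks, giving {A,D,L,N,Z} and {P,T}.
On input a, block {A,D,L,N,Z} splits into {A,D,N} and {L,Z}.
The partition is now stable with 6 blocks: {I} | {A,D,N} | {E,Y} | {V} | {P,T} | {L,Z}.
The equivalence class containing E is {E,Y}, of size 2.

2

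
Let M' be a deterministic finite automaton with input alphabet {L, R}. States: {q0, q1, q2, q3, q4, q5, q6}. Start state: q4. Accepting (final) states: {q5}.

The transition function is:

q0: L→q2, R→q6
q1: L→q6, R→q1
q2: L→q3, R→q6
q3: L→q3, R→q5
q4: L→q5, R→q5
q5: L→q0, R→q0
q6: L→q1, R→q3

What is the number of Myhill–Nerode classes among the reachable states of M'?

All states are reachable from the start state.
Initial partition by acceptance: {q5} | {q0,q1,q2,q3,q4,q6}.
On input L, block {q0,q1,q2,q3,q4,q6} splits into {q0,q1,q2,q3,q6} and {q4}.
Refine {q0,q1,q2,q3,q6} on symbol R: members go to different blocks, giving {q0,q1,q2,q6} and {q3}.
Refine {q0,q1,q2,q6} on symbol L: members go to different blocks, giving {q0,q1,q6} and {q2}.
Split {q0,q1,q6} by δ(·,L) → {q1,q6} and {q0}.
Split {q1,q6} by δ(·,R) → {q1} and {q6}.
No further refinement is possible. Final partition (7 blocks): {q5} | {q1} | {q4} | {q3} | {q2} | {q0} | {q6}.

7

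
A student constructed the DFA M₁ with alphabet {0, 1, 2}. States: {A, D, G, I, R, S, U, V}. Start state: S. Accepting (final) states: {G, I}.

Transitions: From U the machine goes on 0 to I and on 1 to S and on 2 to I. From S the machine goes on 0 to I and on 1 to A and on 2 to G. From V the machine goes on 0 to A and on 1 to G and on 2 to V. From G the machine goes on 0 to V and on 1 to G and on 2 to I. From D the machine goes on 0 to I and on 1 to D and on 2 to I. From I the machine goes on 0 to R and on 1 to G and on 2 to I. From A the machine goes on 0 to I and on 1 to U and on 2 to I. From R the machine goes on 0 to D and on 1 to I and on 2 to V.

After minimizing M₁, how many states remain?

3

All states are reachable from the start state.
Initial partition by acceptance: {G,I} | {A,D,R,S,U,V}.
Refine {A,D,R,S,U,V} on symbol 0: members go to different blocks, giving {A,D,S,U} and {R,V}.
The partition is now stable with 3 blocks: {G,I} | {A,D,S,U} | {R,V}.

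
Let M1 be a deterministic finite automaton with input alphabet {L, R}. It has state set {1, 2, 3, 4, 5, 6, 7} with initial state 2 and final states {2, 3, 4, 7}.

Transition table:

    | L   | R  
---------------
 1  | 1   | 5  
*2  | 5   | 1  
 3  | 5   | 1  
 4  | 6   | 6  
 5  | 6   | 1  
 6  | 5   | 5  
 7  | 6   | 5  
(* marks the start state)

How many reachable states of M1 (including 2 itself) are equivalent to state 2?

1

Reachable states from the start: {1,2,5,6}. Unreachable: {3,4,7} — drop them.
Initial partition by acceptance: {2} | {1,5,6}.
Stable partition: {2} | {1,5,6} — 2 equivalence classes.
The equivalence class containing 2 is {2}, of size 1.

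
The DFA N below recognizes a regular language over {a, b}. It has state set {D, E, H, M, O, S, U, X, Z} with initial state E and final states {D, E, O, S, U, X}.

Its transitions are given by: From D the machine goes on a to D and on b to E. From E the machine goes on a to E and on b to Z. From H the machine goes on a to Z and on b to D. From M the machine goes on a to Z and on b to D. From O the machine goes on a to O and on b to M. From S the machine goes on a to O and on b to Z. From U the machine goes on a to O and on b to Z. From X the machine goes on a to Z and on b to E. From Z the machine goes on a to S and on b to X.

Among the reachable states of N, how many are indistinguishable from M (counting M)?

1

Reachable states from the start: {D,E,M,O,S,X,Z}. Unreachable: {H,U} — drop them.
Start with accepting vs non-accepting: {D,E,O,S,X} | {M,Z}.
Refine {D,E,O,S,X} on symbol a: members go to different blocks, giving {D,E,O,S} and {X}.
On input b, block {D,E,O,S} splits into {E,O,S} and {D}.
Refine {M,Z} on symbol a: members go to different blocks, giving {Z} and {M}.
Refine {E,O,S} on symbol b: members go to different blocks, giving {E,S} and {O}.
Refine {E,S} on symbol a: members go to different blocks, giving {E} and {S}.
No further refinement is possible. Final partition (7 blocks): {E} | {Z} | {X} | {D} | {M} | {O} | {S}.
State M belongs to the block {M}, which has 1 states.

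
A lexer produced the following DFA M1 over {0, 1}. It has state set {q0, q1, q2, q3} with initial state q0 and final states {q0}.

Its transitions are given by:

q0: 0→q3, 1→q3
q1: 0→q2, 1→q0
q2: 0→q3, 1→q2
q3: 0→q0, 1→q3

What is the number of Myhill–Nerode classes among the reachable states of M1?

2

States {q1,q2} cannot be reached from the start state, so discard them.
Start with accepting vs non-accepting: {q0} | {q3}.
No further refinement is possible. Final partition (2 blocks): {q0} | {q3}.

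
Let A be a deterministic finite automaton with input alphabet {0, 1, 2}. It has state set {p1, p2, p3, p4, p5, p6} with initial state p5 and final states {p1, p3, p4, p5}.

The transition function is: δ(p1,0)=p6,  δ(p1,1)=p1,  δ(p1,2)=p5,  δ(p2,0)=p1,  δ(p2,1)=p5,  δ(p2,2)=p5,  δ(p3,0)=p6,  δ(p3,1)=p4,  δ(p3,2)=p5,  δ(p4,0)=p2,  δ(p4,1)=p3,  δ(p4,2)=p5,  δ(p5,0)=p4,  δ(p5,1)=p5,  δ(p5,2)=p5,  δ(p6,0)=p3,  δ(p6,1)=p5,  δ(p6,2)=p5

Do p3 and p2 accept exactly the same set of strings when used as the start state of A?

Every state is reachable, so we keep all 6.
Start with accepting vs non-accepting: {p1,p3,p4,p5} | {p2,p6}.
Refine {p1,p3,p4,p5} on symbol 0: members go to different blocks, giving {p1,p3,p4} and {p5}.
No further refinement is possible. Final partition (3 blocks): {p1,p3,p4} | {p2,p6} | {p5}.
p3 and p2 end up in different blocks, so they are distinguishable. For instance, the string 'ε' is accepted from only p3.

No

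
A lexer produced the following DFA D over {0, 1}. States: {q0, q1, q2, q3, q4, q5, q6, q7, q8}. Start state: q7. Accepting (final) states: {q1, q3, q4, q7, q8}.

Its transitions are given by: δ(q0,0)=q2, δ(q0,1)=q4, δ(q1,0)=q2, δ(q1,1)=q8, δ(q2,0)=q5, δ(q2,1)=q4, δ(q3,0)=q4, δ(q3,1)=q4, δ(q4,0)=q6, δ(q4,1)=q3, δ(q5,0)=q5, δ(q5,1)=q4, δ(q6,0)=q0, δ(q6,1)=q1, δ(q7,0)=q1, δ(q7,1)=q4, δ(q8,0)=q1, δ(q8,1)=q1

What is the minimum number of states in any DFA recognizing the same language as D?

Every state is reachable, so we keep all 9.
P0 = {q1,q3,q4,q7,q8} | {q0,q2,q5,q6}.
Refine {q1,q3,q4,q7,q8} on symbol 0: members go to different blocks, giving {q3,q7,q8} and {q1,q4}.
Stable partition: {q3,q7,q8} | {q0,q2,q5,q6} | {q1,q4} — 3 equivalence classes.

3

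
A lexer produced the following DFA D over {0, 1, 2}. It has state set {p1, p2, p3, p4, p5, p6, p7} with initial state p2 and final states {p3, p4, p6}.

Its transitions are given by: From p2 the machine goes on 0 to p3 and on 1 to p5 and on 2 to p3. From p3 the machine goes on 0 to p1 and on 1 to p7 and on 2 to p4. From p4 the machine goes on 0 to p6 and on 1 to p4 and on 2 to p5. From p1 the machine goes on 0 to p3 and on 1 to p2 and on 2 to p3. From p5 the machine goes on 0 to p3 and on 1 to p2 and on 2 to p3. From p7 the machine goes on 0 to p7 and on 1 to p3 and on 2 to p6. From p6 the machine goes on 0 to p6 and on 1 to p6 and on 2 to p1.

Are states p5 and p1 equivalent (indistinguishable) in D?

Yes

Every state is reachable, so we keep all 7.
P0 = {p3,p4,p6} | {p1,p2,p5,p7}.
On input 0, block {p3,p4,p6} splits into {p4,p6} and {p3}.
On input 0, block {p1,p2,p5,p7} splits into {p1,p2,p5} and {p7}.
Stable partition: {p4,p6} | {p1,p2,p5} | {p3} | {p7} — 4 equivalence classes.
p5 and p1 lie in the same block of the stable partition, so they are equivalent — no string distinguishes them.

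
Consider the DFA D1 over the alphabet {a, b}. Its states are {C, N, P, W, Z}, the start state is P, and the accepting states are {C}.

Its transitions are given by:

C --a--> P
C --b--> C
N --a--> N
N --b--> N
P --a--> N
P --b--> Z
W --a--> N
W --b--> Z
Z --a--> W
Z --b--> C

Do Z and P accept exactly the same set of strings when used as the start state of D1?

No

All states are reachable from the start state.
Initial partition by acceptance: {C} | {N,P,W,Z}.
Refine {N,P,W,Z} on symbol b: members go to different blocks, giving {N,P,W} and {Z}.
On input b, block {N,P,W} splits into {P,W} and {N}.
No further refinement is possible. Final partition (4 blocks): {C} | {P,W} | {Z} | {N}.
Z and P end up in different blocks, so they are distinguishable. For instance, the string 'b' is accepted from only Z.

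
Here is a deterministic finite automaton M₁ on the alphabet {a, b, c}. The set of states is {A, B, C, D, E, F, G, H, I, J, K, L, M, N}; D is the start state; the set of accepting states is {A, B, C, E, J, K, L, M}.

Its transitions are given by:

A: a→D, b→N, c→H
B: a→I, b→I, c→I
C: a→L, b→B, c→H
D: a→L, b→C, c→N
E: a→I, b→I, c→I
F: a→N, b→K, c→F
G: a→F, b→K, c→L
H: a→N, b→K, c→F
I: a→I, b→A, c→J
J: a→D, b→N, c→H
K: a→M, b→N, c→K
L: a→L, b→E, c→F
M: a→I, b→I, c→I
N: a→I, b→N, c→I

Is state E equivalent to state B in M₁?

First remove the unreachable states {G}; 13 states remain.
P0 = {A,B,C,E,J,K,L,M} | {D,F,H,I,N}.
Refine {A,B,C,E,J,K,L,M} on symbol a: members go to different blocks, giving {A,B,E,J,M} and {C,K,L}.
On input a, block {D,F,H,I,N} splits into {F,H,I,N} and {D}.
On input a, block {A,B,E,J,M} splits into {B,E,M} and {A,J}.
Refine {F,H,I,N} on symbol b: members go to different blocks, giving {F,H} and {I} and {N}.
On input a, block {C,K,L} splits into {C,L} and {K}.
The partition is now stable with 8 blocks: {B,E,M} | {F,H} | {C,L} | {D} | {A,J} | {I} | {N} | {K}.
E and B lie in the same block of the stable partition, so they are equivalent — no string distinguishes them.

Yes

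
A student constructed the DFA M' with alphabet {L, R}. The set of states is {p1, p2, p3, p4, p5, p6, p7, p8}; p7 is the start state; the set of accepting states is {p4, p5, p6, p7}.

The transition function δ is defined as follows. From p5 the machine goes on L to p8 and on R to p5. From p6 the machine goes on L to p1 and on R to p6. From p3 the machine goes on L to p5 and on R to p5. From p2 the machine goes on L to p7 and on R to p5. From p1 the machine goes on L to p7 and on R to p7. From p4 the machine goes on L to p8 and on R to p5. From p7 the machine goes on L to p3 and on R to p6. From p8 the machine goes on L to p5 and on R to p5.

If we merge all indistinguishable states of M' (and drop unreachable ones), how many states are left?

2

States {p2,p4} cannot be reached from the start state, so discard them.
P0 = {p5,p6,p7} | {p1,p3,p8}.
Stable partition: {p5,p6,p7} | {p1,p3,p8} — 2 equivalence classes.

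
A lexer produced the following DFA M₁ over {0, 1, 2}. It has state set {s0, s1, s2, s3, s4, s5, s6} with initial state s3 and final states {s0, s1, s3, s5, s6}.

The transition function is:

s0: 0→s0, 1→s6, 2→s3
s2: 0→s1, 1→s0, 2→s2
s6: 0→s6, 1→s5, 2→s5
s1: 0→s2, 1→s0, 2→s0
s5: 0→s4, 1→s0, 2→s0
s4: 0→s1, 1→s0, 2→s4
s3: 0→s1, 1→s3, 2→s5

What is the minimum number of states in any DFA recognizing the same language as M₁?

5

P0 = {s0,s1,s3,s5,s6} | {s2,s4}.
Refine {s0,s1,s3,s5,s6} on symbol 0: members go to different blocks, giving {s0,s3,s6} and {s1,s5}.
On input 0, block {s0,s3,s6} splits into {s0,s6} and {s3}.
Split {s0,s6} by δ(·,1) → {s0} and {s6}.
No further refinement is possible. Final partition (5 blocks): {s0} | {s2,s4} | {s1,s5} | {s3} | {s6}.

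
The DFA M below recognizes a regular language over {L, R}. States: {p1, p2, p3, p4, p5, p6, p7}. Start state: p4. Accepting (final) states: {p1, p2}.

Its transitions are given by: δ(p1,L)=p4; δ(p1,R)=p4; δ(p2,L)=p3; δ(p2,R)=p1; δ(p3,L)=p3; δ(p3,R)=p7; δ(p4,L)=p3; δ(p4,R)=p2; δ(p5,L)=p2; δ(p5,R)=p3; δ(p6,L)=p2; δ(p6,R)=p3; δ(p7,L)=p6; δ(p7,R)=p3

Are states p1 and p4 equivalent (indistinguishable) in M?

States {p5} cannot be reached from the start state, so discard them.
P0 = {p1,p2} | {p3,p4,p6,p7}.
Split {p1,p2} by δ(·,R) → {p1} and {p2}.
Refine {p3,p4,p6,p7} on symbol L: members go to different blocks, giving {p3,p4,p7} and {p6}.
Refine {p3,p4,p7} on symbol L: members go to different blocks, giving {p3,p4} and {p7}.
Split {p3,p4} by δ(·,R) → {p3} and {p4}.
No further refinement is possible. Final partition (6 blocks): {p1} | {p3} | {p2} | {p6} | {p7} | {p4}.
p1 and p4 end up in different blocks, so they are distinguishable. For instance, the string 'ε' is accepted from only p1.

No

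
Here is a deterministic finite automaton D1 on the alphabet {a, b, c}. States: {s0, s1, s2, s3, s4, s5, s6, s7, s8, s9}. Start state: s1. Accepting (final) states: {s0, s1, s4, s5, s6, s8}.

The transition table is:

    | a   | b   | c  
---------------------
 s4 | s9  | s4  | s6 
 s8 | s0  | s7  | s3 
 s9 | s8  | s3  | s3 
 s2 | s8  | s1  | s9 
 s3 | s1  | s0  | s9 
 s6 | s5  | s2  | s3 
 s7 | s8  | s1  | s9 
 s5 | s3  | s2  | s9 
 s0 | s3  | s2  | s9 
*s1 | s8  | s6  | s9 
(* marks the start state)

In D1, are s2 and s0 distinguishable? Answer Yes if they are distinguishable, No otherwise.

States {s4} cannot be reached from the start state, so discard them.
Initial partition by acceptance: {s0,s1,s5,s6,s8} | {s2,s3,s7,s9}.
Split {s0,s1,s5,s6,s8} by δ(·,a) → {s1,s6,s8} and {s0,s5}.
Split {s1,s6,s8} by δ(·,a) → {s6,s8} and {s1}.
On input a, block {s2,s3,s7,s9} splits into {s2,s7,s9} and {s3}.
Split {s2,s7,s9} by δ(·,b) → {s2,s7} and {s9}.
No further refinement is possible. Final partition (6 blocks): {s6,s8} | {s2,s7} | {s0,s5} | {s1} | {s3} | {s9}.
s2 and s0 end up in different blocks, so they are distinguishable. For instance, the string 'ε' is accepted from only s0.

Yes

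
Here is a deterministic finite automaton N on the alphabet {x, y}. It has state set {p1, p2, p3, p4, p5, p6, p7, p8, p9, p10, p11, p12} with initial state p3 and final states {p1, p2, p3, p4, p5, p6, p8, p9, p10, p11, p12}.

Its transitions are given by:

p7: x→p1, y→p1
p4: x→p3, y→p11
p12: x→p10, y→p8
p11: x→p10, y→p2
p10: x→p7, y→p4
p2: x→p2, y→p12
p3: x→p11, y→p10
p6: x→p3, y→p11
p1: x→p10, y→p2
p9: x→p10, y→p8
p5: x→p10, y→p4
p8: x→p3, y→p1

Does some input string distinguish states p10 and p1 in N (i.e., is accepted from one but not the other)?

States {p5,p6,p9} cannot be reached from the start state, so discard them.
P0 = {p1,p2,p3,p4,p8,p10,p11,p12} | {p7}.
On input x, block {p1,p2,p3,p4,p8,p10,p11,p12} splits into {p1,p2,p3,p4,p8,p11,p12} and {p10}.
On input x, block {p1,p2,p3,p4,p8,p11,p12} splits into {p2,p3,p4,p8} and {p1,p11,p12}.
On input x, block {p2,p3,p4,p8} splits into {p2,p4,p8} and {p3}.
Refine {p2,p4,p8} on symbol x: members go to different blocks, giving {p4,p8} and {p2}.
Refine {p1,p11,p12} on symbol y: members go to different blocks, giving {p1,p11} and {p12}.
The partition is now stable with 7 blocks: {p4,p8} | {p7} | {p10} | {p1,p11} | {p3} | {p2} | {p12}.
p10 and p1 end up in different blocks, so they are distinguishable. For instance, the string 'x' is accepted from only p1.

Yes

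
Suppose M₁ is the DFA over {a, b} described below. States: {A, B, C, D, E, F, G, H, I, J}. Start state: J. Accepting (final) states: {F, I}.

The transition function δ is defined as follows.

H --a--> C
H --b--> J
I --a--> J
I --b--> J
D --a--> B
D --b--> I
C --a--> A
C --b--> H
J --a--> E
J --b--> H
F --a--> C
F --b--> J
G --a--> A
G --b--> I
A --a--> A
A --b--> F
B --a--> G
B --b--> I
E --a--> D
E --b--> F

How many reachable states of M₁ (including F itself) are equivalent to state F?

2

P0 = {F,I} | {A,B,C,D,E,G,H,J}.
Split {A,B,C,D,E,G,H,J} by δ(·,b) → {A,B,D,E,G} and {C,H,J}.
Refine {C,H,J} on symbol a: members go to different blocks, giving {C,J} and {H}.
Stable partition: {F,I} | {A,B,D,E,G} | {C,J} | {H} — 4 equivalence classes.
The equivalence class containing F is {F,I}, of size 2.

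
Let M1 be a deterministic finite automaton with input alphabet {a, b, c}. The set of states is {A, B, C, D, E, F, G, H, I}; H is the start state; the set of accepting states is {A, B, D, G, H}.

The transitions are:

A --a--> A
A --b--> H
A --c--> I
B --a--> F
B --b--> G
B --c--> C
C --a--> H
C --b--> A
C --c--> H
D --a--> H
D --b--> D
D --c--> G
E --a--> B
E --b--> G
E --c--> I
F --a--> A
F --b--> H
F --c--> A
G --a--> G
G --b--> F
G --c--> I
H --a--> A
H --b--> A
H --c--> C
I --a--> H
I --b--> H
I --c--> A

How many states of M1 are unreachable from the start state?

No path from H leads to B, D, E, F, G; the other 4 states are all reachable.

5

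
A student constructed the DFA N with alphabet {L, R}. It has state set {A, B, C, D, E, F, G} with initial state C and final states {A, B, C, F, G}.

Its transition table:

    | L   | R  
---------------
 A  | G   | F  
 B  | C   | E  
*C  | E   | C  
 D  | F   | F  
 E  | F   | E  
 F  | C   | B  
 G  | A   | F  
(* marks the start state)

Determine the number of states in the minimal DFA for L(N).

4

First remove the unreachable states {A,D,G}; 4 states remain.
Start with accepting vs non-accepting: {B,C,F} | {E}.
Refine {B,C,F} on symbol L: members go to different blocks, giving {B,F} and {C}.
On input R, block {B,F} splits into {B} and {F}.
Stable partition: {B} | {E} | {C} | {F} — 4 equivalence classes.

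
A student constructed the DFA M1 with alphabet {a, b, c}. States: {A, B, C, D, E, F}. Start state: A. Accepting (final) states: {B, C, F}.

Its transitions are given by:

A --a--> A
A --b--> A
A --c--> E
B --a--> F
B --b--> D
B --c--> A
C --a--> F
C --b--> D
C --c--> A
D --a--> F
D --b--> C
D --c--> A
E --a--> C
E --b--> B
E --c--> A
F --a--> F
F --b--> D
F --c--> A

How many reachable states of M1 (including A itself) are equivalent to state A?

P0 = {B,C,F} | {A,D,E}.
On input a, block {A,D,E} splits into {D,E} and {A}.
No further refinement is possible. Final partition (3 blocks): {B,C,F} | {D,E} | {A}.
The equivalence class containing A is {A}, of size 1.

1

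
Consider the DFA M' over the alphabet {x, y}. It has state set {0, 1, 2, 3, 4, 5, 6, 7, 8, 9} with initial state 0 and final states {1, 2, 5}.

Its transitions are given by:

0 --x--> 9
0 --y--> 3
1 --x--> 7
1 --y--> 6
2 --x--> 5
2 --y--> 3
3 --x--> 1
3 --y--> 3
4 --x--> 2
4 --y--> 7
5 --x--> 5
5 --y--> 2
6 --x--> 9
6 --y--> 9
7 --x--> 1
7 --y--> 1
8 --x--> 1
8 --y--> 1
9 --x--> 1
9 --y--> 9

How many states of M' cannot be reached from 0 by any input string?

BFS from 0 reaches {0, 1, 3, 6, 7, 9}; the 4 state(s) 2, 4, 5, 8 are never visited.

4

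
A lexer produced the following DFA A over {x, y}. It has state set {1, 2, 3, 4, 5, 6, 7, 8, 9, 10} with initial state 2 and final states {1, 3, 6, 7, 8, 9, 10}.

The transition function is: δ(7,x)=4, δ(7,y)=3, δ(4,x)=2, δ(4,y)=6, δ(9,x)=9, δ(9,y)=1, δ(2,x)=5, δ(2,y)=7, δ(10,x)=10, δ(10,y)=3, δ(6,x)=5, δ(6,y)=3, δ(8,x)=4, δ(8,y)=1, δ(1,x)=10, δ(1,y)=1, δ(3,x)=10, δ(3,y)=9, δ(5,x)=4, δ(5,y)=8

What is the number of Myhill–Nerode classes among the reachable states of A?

Start with accepting vs non-accepting: {1,3,6,7,8,9,10} | {2,4,5}.
On input x, block {1,3,6,7,8,9,10} splits into {1,3,9,10} and {6,7,8}.
No further refinement is possible. Final partition (3 blocks): {1,3,9,10} | {2,4,5} | {6,7,8}.

3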